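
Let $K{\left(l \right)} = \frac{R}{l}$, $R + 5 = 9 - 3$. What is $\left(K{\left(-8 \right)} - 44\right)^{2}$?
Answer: $\frac{124609}{64} \approx 1947.0$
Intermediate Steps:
$R = 1$ ($R = -5 + \left(9 - 3\right) = -5 + 6 = 1$)
$K{\left(l \right)} = \frac{1}{l}$ ($K{\left(l \right)} = 1 \frac{1}{l} = \frac{1}{l}$)
$\left(K{\left(-8 \right)} - 44\right)^{2} = \left(\frac{1}{-8} - 44\right)^{2} = \left(- \frac{1}{8} - 44\right)^{2} = \left(- \frac{353}{8}\right)^{2} = \frac{124609}{64}$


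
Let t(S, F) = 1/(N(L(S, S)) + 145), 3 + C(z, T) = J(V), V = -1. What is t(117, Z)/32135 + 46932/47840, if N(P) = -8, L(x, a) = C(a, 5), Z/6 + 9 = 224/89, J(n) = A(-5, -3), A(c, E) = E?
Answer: 10330897159/10530768040 ≈ 0.98102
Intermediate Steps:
J(n) = -3
C(z, T) = -6 (C(z, T) = -3 - 3 = -6)
Z = -3462/89 (Z = -54 + 6*(224/89) = -54 + 1344/89 = -3462/89 ≈ -38.899)
L(x, a) = -6
t(S, F) = 1/137 (t(S, F) = 1/(-8 + 145) = 1/137)
t(117, Z)/32135 + 46932/47840 = (1/137)/32135 + 46932/47840 = (1/137)*(1/32135) + 46932*(1/47840) = 1/4402495 + 11733/11960 = 10330897159/10530768040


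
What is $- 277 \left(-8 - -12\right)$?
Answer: $-1108$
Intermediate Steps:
$- 277 \left(-8 - -12\right) = - 277 \left(-8 + 12\right) = \left(-277\right) 4 = -1108$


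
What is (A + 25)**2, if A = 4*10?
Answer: 4225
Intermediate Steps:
A = 40
(A + 25)**2 = (40 + 25)**2 = 65**2 = 4225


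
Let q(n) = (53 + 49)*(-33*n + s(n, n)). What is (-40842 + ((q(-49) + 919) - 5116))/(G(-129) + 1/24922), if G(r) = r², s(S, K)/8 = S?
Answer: 1991541942/414727003 ≈ 4.8021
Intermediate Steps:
s(S, K) = 8*S
q(n) = -2550*n (q(n) = (53 + 49)*(-33*n + 8*n) = 102*(-25*n) = -2550*n)
(-40842 + ((q(-49) + 919) - 5116))/(G(-129) + 1/24922) = (-40842 + ((-2550*(-49) + 919) - 5116))/((-129)² + 1/24922) = (-40842 + ((124950 + 919) - 5116))/(16641 + 1/24922) = (-40842 + (125869 - 5116))/(414727003/24922) = (-40842 + 120753)*(24922/414727003) = 79911*(24922/414727003) = 1991541942/414727003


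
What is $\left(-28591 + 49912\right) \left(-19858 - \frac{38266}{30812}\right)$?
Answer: $- \frac{6523191526401}{15406} \approx -4.2342 \cdot 10^{8}$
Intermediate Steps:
$\left(-28591 + 49912\right) \left(-19858 - \frac{38266}{30812}\right) = 21321 \left(-19858 - \frac{19133}{15406}\right) = 21321 \left(- \frac{305951481}{15406}\right) = - \frac{6523191526401}{15406}$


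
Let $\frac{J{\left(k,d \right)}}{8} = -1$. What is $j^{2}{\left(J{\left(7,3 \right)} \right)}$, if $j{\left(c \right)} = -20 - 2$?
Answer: $484$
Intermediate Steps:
$J{\left(k,d \right)} = -8$ ($J{\left(k,d \right)} = 8 \left(-1\right) = -8$)
$j{\left(c \right)} = -22$
$j^{2}{\left(J{\left(7,3 \right)} \right)} = \left(-22\right)^{2} = 484$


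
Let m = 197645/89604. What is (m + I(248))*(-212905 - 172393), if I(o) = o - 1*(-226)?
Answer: -8220321463709/44802 ≈ -1.8348e+8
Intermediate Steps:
m = 197645/89604 (m = 197645*(1/89604) = 197645/89604 ≈ 2.2058)
I(o) = 226 + o (I(o) = o + 226 = 226 + o)
(m + I(248))*(-212905 - 172393) = (197645/89604 + (226 + 248))*(-212905 - 172393) = (197645/89604 + 474)*(-385298) = (42669941/89604)*(-385298) = -8220321463709/44802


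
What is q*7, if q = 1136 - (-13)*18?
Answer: 9590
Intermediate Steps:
q = 1370 (q = 1136 - 1*(-234) = 1136 + 234 = 1370)
q*7 = 1370*7 = 9590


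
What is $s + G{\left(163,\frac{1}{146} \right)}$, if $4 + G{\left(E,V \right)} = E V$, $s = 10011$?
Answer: $\frac{1461185}{146} \approx 10008.0$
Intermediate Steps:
$G{\left(E,V \right)} = -4 + E V$
$s + G{\left(163,\frac{1}{146} \right)} = 10011 - \left(4 - \frac{163}{146}\right) = 10011 + \left(-4 + 163 \cdot \frac{1}{146}\right) = 10011 + \left(-4 + \frac{163}{146}\right) = 10011 - \frac{421}{146} = \frac{1461185}{146}$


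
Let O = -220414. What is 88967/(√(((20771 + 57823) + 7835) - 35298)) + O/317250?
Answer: -110207/158625 + 88967*√51131/51131 ≈ 392.75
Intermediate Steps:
88967/(√(((20771 + 57823) + 7835) - 35298)) + O/317250 = 88967/(√(((20771 + 57823) + 7835) - 35298)) - 220414/317250 = 88967/(√((78594 + 7835) - 35298)) - 220414*1/317250 = 88967/(√(86429 - 35298)) - 110207/158625 = 88967/(√51131) - 110207/158625 = 88967*(√51131/51131) - 110207/158625 = 88967*√51131/51131 - 110207/158625 = -110207/158625 + 88967*√51131/51131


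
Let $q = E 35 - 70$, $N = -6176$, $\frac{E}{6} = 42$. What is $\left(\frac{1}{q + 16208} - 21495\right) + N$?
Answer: $- \frac{690612817}{24958} \approx -27671.0$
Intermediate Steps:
$E = 252$ ($E = 6 \cdot 42 = 252$)
$q = 8750$ ($q = 252 \cdot 35 - 70 = 8820 - 70 = 8750$)
$\left(\frac{1}{q + 16208} - 21495\right) + N = \left(\frac{1}{8750 + 16208} - 21495\right) - 6176 = \left(\frac{1}{24958} - 21495\right) - 6176 = - \frac{536472209}{24958} - 6176 = - \frac{690612817}{24958}$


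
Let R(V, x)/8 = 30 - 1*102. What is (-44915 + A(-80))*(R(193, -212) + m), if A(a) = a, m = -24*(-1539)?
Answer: -1636018200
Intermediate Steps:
m = 36936
R(V, x) = -576 (R(V, x) = 8*(30 - 1*102) = 8*(30 - 102) = 8*(-72) = -576)
(-44915 + A(-80))*(R(193, -212) + m) = (-44915 - 80)*(-576 + 36936) = -44995*36360 = -1636018200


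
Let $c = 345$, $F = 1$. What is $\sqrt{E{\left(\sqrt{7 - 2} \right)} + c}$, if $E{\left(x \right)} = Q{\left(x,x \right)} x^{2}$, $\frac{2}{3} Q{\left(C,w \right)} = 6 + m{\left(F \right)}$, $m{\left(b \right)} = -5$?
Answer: $\frac{\sqrt{1410}}{2} \approx 18.775$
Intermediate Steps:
$Q{\left(C,w \right)} = \frac{3}{2}$ ($Q{\left(C,w \right)} = \frac{3 \left(6 - 5\right)}{2} = \frac{3}{2} \cdot 1 = \frac{3}{2}$)
$E{\left(x \right)} = \frac{3 x^{2}}{2}$
$\sqrt{E{\left(\sqrt{7 - 2} \right)} + c} = \sqrt{\frac{3 \left(\sqrt{7 - 2}\right)^{2}}{2} + 345} = \sqrt{\frac{3 \left(\sqrt{5}\right)^{2}}{2} + 345} = \sqrt{\frac{3}{2} \cdot 5 + 345} = \sqrt{\frac{15}{2} + 345} = \sqrt{\frac{705}{2}} = \frac{\sqrt{1410}}{2}$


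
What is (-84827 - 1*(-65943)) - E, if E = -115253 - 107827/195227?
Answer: 18813938590/195227 ≈ 96370.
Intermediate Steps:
E = -22500605258/195227 (E = -115253 - 107827/195227 = -22500605258/195227 ≈ -1.1525e+5)
(-84827 - 1*(-65943)) - E = (-84827 - 1*(-65943)) - 1*(-22500605258/195227) = (-84827 + 65943) + 22500605258/195227 = -18884 + 22500605258/195227 = 18813938590/195227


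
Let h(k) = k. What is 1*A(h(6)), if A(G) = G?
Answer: 6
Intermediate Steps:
1*A(h(6)) = 1*6 = 6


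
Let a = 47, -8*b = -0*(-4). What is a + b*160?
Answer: 47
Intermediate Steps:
b = 0 (b = -(-5)*0*(-4)/4 = -(-5)*0/4 = -⅛*0 = 0)
a + b*160 = 47 + 0*160 = 47 + 0 = 47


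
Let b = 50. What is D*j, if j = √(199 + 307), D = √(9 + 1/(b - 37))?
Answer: 2*√194051/13 ≈ 67.771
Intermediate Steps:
D = √1534/13 (D = √(9 + 1/(50 - 37)) = √(9 + 1/13) = √(118/13) = √1534/13 ≈ 3.0128)
j = √506 ≈ 22.494
D*j = (√1534/13)*√506 = 2*√194051/13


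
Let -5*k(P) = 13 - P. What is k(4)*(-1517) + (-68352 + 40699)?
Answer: -124612/5 ≈ -24922.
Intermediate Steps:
k(P) = -13/5 + P/5 (k(P) = -(13 - P)/5 = -13/5 + P/5)
k(4)*(-1517) + (-68352 + 40699) = (-13/5 + (1/5)*4)*(-1517) + (-68352 + 40699) = (-13/5 + 4/5)*(-1517) - 27653 = -9/5*(-1517) - 27653 = 13653/5 - 27653 = -124612/5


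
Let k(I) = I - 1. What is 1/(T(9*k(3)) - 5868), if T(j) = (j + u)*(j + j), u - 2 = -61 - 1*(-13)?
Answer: -1/6876 ≈ -0.00014543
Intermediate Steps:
k(I) = -1 + I
u = -46 (u = 2 + (-61 - 1*(-13)) = 2 + (-61 + 13) = 2 - 48 = -46)
T(j) = 2*j*(-46 + j) (T(j) = (j - 46)*(j + j) = (-46 + j)*(2*j) = 2*j*(-46 + j))
1/(T(9*k(3)) - 5868) = 1/(2*(9*(-1 + 3))*(-46 + 9*(-1 + 3)) - 5868) = 1/(2*(9*2)*(-46 + 9*2) - 5868) = 1/(2*18*(-46 + 18) - 5868) = 1/(2*18*(-28) - 5868) = 1/(-1008 - 5868) = 1/(-6876) = -1/6876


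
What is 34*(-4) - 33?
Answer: -169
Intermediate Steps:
34*(-4) - 33 = -136 - 33 = -169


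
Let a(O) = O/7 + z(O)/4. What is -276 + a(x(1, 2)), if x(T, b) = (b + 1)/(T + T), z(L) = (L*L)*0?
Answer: -3861/14 ≈ -275.79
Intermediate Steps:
z(L) = 0 (z(L) = L²*0 = 0)
x(T, b) = (1 + b)/(2*T) (x(T, b) = (1 + b)/((2*T)) = (1 + b)*(1/(2*T)) = (1 + b)/(2*T))
a(O) = O/7 (a(O) = O/7 + 0/4 = O*(⅐) + 0*(¼) = O/7 + 0 = O/7)
-276 + a(x(1, 2)) = -276 + ((½)*(1 + 2)/1)/7 = -276 + ((½)*1*3)/7 = -276 + (⅐)*(3/2) = -276 + 3/14 = -3861/14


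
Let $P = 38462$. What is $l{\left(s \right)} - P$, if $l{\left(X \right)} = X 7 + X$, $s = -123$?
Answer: $-39446$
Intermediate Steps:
$l{\left(X \right)} = 8 X$ ($l{\left(X \right)} = 7 X + X = 8 X$)
$l{\left(s \right)} - P = 8 \left(-123\right) - 38462 = -984 - 38462 = -39446$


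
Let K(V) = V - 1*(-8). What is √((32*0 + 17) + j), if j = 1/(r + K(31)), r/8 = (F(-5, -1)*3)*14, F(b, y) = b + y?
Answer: 2*√16610754/1977 ≈ 4.1230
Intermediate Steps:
K(V) = 8 + V (K(V) = V + 8 = 8 + V)
r = -2016 (r = 8*(((-5 - 1)*3)*14) = 8*(-6*3*14) = 8*(-18*14) = 8*(-252) = -2016)
j = -1/1977 (j = 1/(-2016 + (8 + 31)) = 1/(-2016 + 39) = 1/(-1977) = -1/1977 ≈ -0.00050582)
√((32*0 + 17) + j) = √((32*0 + 17) - 1/1977) = √((0 + 17) - 1/1977) = √(17 - 1/1977) = √(33608/1977) = 2*√16610754/1977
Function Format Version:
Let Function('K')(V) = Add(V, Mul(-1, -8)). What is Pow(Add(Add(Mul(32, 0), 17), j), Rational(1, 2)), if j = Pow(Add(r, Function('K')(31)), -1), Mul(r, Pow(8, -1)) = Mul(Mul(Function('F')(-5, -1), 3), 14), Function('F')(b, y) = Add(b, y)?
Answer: Mul(Rational(2, 1977), Pow(16610754, Rational(1, 2))) ≈ 4.1230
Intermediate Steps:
Function('K')(V) = Add(8, V) (Function('K')(V) = Add(V, 8) = Add(8, V))
r = -2016 (r = Mul(8, Mul(Mul(Add(-5, -1), 3), 14)) = Mul(8, Mul(Mul(-6, 3), 14)) = Mul(8, Mul(-18, 14)) = Mul(8, -252) = -2016)
j = Rational(-1, 1977) (j = Pow(Add(-2016, Add(8, 31)), -1) = Pow(Add(-2016, 39), -1) = Pow(-1977, -1) = Rational(-1, 1977) ≈ -0.00050582)
Pow(Add(Add(Mul(32, 0), 17), j), Rational(1, 2)) = Pow(Add(Add(Mul(32, 0), 17), Rational(-1, 1977)), Rational(1, 2)) = Pow(Add(Add(0, 17), Rational(-1, 1977)), Rational(1, 2)) = Pow(Add(17, Rational(-1, 1977)), Rational(1, 2)) = Pow(Rational(33608, 1977), Rational(1, 2)) = Mul(Rational(2, 1977), Pow(16610754, Rational(1, 2)))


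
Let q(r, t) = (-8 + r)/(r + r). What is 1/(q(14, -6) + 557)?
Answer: 14/7801 ≈ 0.0017946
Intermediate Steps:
q(r, t) = (-8 + r)/(2*r) (q(r, t) = (-8 + r)/((2*r)) = (-8 + r)*(1/(2*r)) = (-8 + r)/(2*r))
1/(q(14, -6) + 557) = 1/((1/2)*(-8 + 14)/14 + 557) = 1/((1/2)*(1/14)*6 + 557) = 1/(3/14 + 557) = 1/(7801/14) = 14/7801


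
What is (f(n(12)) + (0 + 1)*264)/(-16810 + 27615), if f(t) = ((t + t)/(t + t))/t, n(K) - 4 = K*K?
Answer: 39073/1599140 ≈ 0.024434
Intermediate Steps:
n(K) = 4 + K**2 (n(K) = 4 + K*K = 4 + K**2)
f(t) = 1/t (f(t) = ((2*t)/((2*t)))/t = ((2*t)*(1/(2*t)))/t = 1/t)
(f(n(12)) + (0 + 1)*264)/(-16810 + 27615) = (1/(4 + 12**2) + (0 + 1)*264)/(-16810 + 27615) = (1/(4 + 144) + 1*264)/10805 = (1/148 + 264)*(1/10805) = (39073/148)*(1/10805) = 39073/1599140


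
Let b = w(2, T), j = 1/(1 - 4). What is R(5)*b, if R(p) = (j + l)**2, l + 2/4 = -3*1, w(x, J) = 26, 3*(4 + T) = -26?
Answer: 6877/18 ≈ 382.06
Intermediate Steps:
T = -38/3 (T = -4 + (1/3)*(-26) = -4 - 26/3 = -38/3 ≈ -12.667)
j = -1/3 (j = 1/(-3) = -1/3 ≈ -0.33333)
l = -7/2 (l = -1/2 - 3*1 = -1/2 - 3 = -7/2 ≈ -3.5000)
b = 26
R(p) = 529/36 (R(p) = (-1/3 - 7/2)**2 = (-23/6)**2 = 529/36)
R(5)*b = (529/36)*26 = 6877/18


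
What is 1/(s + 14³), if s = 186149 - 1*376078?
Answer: -1/187185 ≈ -5.3423e-6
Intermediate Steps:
s = -189929 (s = 186149 - 376078 = -189929)
1/(s + 14³) = 1/(-189929 + 14³) = 1/(-189929 + 2744) = 1/(-187185) = -1/187185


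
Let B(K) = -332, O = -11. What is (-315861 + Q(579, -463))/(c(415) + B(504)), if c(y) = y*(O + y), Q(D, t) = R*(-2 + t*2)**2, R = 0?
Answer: -15041/7968 ≈ -1.8877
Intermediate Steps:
Q(D, t) = 0 (Q(D, t) = 0*(-2 + t*2)**2 = 0*(-2 + 2*t)**2 = 0)
c(y) = y*(-11 + y)
(-315861 + Q(579, -463))/(c(415) + B(504)) = (-315861 + 0)/(415*(-11 + 415) - 332) = -315861/(415*404 - 332) = -315861/(167660 - 332) = -315861/167328 = -315861*1/167328 = -15041/7968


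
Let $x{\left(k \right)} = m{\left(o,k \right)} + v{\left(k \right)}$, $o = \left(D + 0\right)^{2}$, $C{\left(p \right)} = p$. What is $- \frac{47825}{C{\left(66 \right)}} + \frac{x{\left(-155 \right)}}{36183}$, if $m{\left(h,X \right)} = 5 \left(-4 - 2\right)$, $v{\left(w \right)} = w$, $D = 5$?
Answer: $- \frac{576821395}{796026} \approx -724.63$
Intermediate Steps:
$o = 25$ ($o = \left(5 + 0\right)^{2} = 5^{2} = 25$)
$m{\left(h,X \right)} = -30$ ($m{\left(h,X \right)} = 5 \left(-6\right) = -30$)
$x{\left(k \right)} = -30 + k$
$- \frac{47825}{C{\left(66 \right)}} + \frac{x{\left(-155 \right)}}{36183} = - \frac{47825}{66} + \frac{-30 - 155}{36183} = \left(-47825\right) \frac{1}{66} - \frac{185}{36183} = - \frac{47825}{66} - \frac{185}{36183} = - \frac{576821395}{796026}$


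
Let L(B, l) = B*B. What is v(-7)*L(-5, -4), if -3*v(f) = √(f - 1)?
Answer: -50*I*√2/3 ≈ -23.57*I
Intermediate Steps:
L(B, l) = B²
v(f) = -√(-1 + f)/3 (v(f) = -√(f - 1)/3 = -√(-1 + f)/3)
v(-7)*L(-5, -4) = -√(-1 - 7)/3*(-5)² = -2*I*√2/3*25 = -50*I*√2/3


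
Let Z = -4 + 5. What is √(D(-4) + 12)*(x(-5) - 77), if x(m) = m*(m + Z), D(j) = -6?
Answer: -57*√6 ≈ -139.62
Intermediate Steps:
Z = 1
x(m) = m*(1 + m) (x(m) = m*(m + 1) = m*(1 + m))
√(D(-4) + 12)*(x(-5) - 77) = √(-6 + 12)*(-5*(1 - 5) - 77) = √6*(-5*(-4) - 77) = √6*(20 - 77) = √6*(-57) = -57*√6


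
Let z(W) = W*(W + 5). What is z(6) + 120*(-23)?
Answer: -2694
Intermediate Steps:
z(W) = W*(5 + W)
z(6) + 120*(-23) = 6*(5 + 6) + 120*(-23) = 6*11 - 2760 = 66 - 2760 = -2694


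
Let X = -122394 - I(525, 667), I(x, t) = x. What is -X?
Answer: 122919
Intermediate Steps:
X = -122919 (X = -122394 - 1*525 = -122394 - 525 = -122919)
-X = -1*(-122919) = 122919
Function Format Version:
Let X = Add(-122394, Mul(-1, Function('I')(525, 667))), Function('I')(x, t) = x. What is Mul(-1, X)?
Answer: 122919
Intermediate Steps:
X = -122919 (X = Add(-122394, Mul(-1, 525)) = Add(-122394, -525) = -122919)
Mul(-1, X) = Mul(-1, -122919) = 122919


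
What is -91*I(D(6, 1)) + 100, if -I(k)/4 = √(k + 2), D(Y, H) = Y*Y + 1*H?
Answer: 100 + 364*√39 ≈ 2373.2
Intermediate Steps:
D(Y, H) = H + Y² (D(Y, H) = Y² + H = H + Y²)
I(k) = -4*√(2 + k) (I(k) = -4*√(k + 2) = -4*√(2 + k))
-91*I(D(6, 1)) + 100 = -(-364)*√(2 + (1 + 6²)) + 100 = -(-364)*√(2 + (1 + 36)) + 100 = -(-364)*√(2 + 37) + 100 = -(-364)*√39 + 100 = 364*√39 + 100 = 100 + 364*√39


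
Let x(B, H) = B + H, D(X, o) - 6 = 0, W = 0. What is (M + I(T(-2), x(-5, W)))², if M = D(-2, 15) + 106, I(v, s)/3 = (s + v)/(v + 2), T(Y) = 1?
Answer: 11664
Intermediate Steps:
D(X, o) = 6 (D(X, o) = 6 + 0 = 6)
I(v, s) = 3*(s + v)/(2 + v) (I(v, s) = 3*((s + v)/(v + 2)) = 3*((s + v)/(2 + v)) = 3*(s + v)/(2 + v))
M = 112 (M = 6 + 106 = 112)
(M + I(T(-2), x(-5, W)))² = (112 + 3*((-5 + 0) + 1)/(2 + 1))² = (112 + 3*(-5 + 1)/3)² = (112 + 3*(⅓)*(-4))² = (112 - 4)² = 108² = 11664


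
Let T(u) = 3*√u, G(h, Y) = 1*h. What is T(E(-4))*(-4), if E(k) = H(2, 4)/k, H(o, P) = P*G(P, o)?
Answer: -24*I ≈ -24.0*I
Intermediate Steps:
G(h, Y) = h
H(o, P) = P² (H(o, P) = P*P = P²)
E(k) = 16/k (E(k) = 4²/k = 16/k)
T(E(-4))*(-4) = (3*√(16/(-4)))*(-4) = (3*√(16*(-¼)))*(-4) = (3*√(-4))*(-4) = (3*(2*I))*(-4) = (6*I)*(-4) = -24*I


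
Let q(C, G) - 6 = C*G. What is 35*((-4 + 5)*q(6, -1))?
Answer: 0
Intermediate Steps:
q(C, G) = 6 + C*G
35*((-4 + 5)*q(6, -1)) = 35*((-4 + 5)*(6 + 6*(-1))) = 35*(1*(6 - 6)) = 35*(1*0) = 35*0 = 0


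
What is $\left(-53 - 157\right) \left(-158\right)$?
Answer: $33180$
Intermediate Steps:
$\left(-53 - 157\right) \left(-158\right) = \left(-210\right) \left(-158\right) = 33180$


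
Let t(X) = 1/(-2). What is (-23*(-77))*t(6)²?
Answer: 1771/4 ≈ 442.75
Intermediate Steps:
t(X) = -½
(-23*(-77))*t(6)² = (-23*(-77))*(-½)² = 1771*(¼) = 1771/4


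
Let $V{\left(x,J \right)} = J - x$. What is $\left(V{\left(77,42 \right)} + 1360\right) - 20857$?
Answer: $-19532$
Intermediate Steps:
$\left(V{\left(77,42 \right)} + 1360\right) - 20857 = \left(\left(42 - 77\right) + 1360\right) - 20857 = \left(-35 + 1360\right) - 20857 = 1325 - 20857 = -19532$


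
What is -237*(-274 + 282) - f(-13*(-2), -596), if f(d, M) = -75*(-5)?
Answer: -2271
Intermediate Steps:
f(d, M) = 375
-237*(-274 + 282) - f(-13*(-2), -596) = -237*(-274 + 282) - 1*375 = -237*8 - 375 = -1896 - 375 = -2271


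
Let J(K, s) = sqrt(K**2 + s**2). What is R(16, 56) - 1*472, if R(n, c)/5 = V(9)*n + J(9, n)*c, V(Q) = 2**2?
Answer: -152 + 280*sqrt(337) ≈ 4988.1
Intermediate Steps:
V(Q) = 4
R(n, c) = 20*n + 5*c*sqrt(81 + n**2) (R(n, c) = 5*(4*n + sqrt(9**2 + n**2)*c) = 5*(4*n + sqrt(81 + n**2)*c) = 5*(4*n + c*sqrt(81 + n**2)) = 20*n + 5*c*sqrt(81 + n**2))
R(16, 56) - 1*472 = (20*16 + 5*56*sqrt(81 + 16**2)) - 1*472 = (320 + 5*56*sqrt(81 + 256)) - 472 = (320 + 5*56*sqrt(337)) - 472 = (320 + 280*sqrt(337)) - 472 = -152 + 280*sqrt(337)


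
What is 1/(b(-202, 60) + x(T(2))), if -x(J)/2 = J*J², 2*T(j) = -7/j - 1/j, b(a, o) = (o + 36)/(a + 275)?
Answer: 73/1264 ≈ 0.057753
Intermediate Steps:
b(a, o) = (36 + o)/(275 + a)
T(j) = -4/j (T(j) = (-7/j - 1/j)/2 = (-8/j)/2 = -4/j)
x(J) = -2*J³ (x(J) = -2*J*J² = -2*J³)
1/(b(-202, 60) + x(T(2))) = 1/((36 + 60)/(275 - 202) - 2*(-4/2)³) = 1/(96/73 - 2*(-4*½)³) = 1/((1/73)*96 - 2*(-2)³) = 1/(96/73 - 2*(-8)) = 1/(96/73 + 16) = 1/(1264/73) = 73/1264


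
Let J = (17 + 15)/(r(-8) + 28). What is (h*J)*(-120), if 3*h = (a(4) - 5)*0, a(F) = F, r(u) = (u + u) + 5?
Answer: 0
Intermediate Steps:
r(u) = 5 + 2*u (r(u) = 2*u + 5 = 5 + 2*u)
J = 32/17 (J = (17 + 15)/((5 + 2*(-8)) + 28) = 32/((5 - 16) + 28) = 32/(-11 + 28) = 32/17 ≈ 1.8824)
h = 0 (h = ((4 - 5)*0)/3 = (-1*0)/3 = (⅓)*0 = 0)
(h*J)*(-120) = (0*(32/17))*(-120) = 0*(-120) = 0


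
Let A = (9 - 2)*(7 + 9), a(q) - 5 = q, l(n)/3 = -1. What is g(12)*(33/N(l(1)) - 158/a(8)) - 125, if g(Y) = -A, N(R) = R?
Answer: 32087/13 ≈ 2468.2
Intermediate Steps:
l(n) = -3 (l(n) = 3*(-1) = -3)
a(q) = 5 + q
A = 112 (A = 7*16 = 112)
g(Y) = -112 (g(Y) = -1*112 = -112)
g(12)*(33/N(l(1)) - 158/a(8)) - 125 = -112*(33/(-3) - 158/(5 + 8)) - 125 = -112*(33*(-⅓) - 158/13) - 125 = -112*(-11 - 158*1/13) - 125 = -112*(-11 - 158/13) - 125 = -112*(-301/13) - 125 = 33712/13 - 125 = 32087/13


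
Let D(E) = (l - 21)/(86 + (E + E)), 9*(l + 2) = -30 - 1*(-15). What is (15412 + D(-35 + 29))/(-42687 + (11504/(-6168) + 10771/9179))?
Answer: -109068503705/302101178144 ≈ -0.36103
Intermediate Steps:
l = -11/3 (l = -2 + (-30 - 1*(-15))/9 = -2 + (-30 + 15)/9 = -2 + (⅑)*(-15) = -2 - 5/3 = -11/3 ≈ -3.6667)
D(E) = -74/(3*(86 + 2*E)) (D(E) = (-11/3 - 21)/(86 + (E + E)) = -74/(3*(86 + 2*E)))
(15412 + D(-35 + 29))/(-42687 + (11504/(-6168) + 10771/9179)) = (15412 - 37/(129 + 3*(-35 + 29)))/(-42687 + (11504/(-6168) + 10771/9179)) = (15412 - 37/(129 + 3*(-6)))/(-42687 + (11504*(-1/6168) + 10771*(1/9179))) = (15412 - 37/(129 - 18))/(-42687 + (-1438/771 + 10771/9179)) = (15412 - 37/111)/(-42687 - 4894961/7077009) = (15412 - 37*1/111)/(-302101178144/7077009) = (15412 - ⅓)*(-7077009/302101178144) = (46235/3)*(-7077009/302101178144) = -109068503705/302101178144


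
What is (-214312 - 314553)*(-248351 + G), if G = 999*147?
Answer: 53678739770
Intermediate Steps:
G = 146853
(-214312 - 314553)*(-248351 + G) = (-214312 - 314553)*(-248351 + 146853) = -528865*(-101498) = 53678739770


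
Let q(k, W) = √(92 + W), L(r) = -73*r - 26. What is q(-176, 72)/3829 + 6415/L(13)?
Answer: -1283/195 + 2*√41/3829 ≈ -6.5761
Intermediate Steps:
L(r) = -26 - 73*r
q(-176, 72)/3829 + 6415/L(13) = √(92 + 72)/3829 + 6415/(-26 - 73*13) = √164*(1/3829) + 6415/(-26 - 949) = (2*√41)*(1/3829) + 6415/(-975) = 2*√41/3829 + 6415*(-1/975) = 2*√41/3829 - 1283/195 = -1283/195 + 2*√41/3829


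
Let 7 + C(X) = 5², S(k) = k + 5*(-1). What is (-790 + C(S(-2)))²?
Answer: 595984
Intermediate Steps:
S(k) = -5 + k (S(k) = k - 5 = -5 + k)
C(X) = 18 (C(X) = -7 + 5² = -7 + 25 = 18)
(-790 + C(S(-2)))² = (-790 + 18)² = (-772)² = 595984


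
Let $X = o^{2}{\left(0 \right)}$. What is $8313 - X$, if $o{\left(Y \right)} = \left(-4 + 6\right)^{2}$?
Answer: $8297$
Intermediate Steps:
$o{\left(Y \right)} = 4$ ($o{\left(Y \right)} = 2^{2} = 4$)
$X = 16$ ($X = 4^{2} = 16$)
$8313 - X = 8313 - 16 = 8297$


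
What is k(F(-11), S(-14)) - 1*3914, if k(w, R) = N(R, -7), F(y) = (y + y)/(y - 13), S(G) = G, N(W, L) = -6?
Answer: -3920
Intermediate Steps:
F(y) = 2*y/(-13 + y) (F(y) = (2*y)/(-13 + y) = 2*y/(-13 + y))
k(w, R) = -6
k(F(-11), S(-14)) - 1*3914 = -6 - 1*3914 = -6 - 3914 = -3920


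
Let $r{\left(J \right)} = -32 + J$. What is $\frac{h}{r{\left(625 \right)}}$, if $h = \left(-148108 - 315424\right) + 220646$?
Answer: $- \frac{242886}{593} \approx -409.59$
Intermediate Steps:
$h = -242886$ ($h = -463532 + 220646 = -242886$)
$\frac{h}{r{\left(625 \right)}} = - \frac{242886}{-32 + 625} = - \frac{242886}{593}$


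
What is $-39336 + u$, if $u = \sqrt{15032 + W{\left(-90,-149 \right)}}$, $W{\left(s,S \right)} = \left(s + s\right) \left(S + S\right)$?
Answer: $-39336 + 8 \sqrt{1073} \approx -39074.0$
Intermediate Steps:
$W{\left(s,S \right)} = 4 S s$ ($W{\left(s,S \right)} = 2 s 2 S = 4 S s$)
$u = 8 \sqrt{1073}$ ($u = \sqrt{15032 + 4 \left(-149\right) \left(-90\right)} = \sqrt{15032 + 53640} = \sqrt{68672} = 8 \sqrt{1073} \approx 262.05$)
$-39336 + u = -39336 + 8 \sqrt{1073}$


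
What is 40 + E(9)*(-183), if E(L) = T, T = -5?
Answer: 955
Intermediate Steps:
E(L) = -5
40 + E(9)*(-183) = 40 - 5*(-183) = 40 + 915 = 955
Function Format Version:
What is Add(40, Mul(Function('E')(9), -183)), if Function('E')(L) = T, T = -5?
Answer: 955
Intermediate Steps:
Function('E')(L) = -5
Add(40, Mul(Function('E')(9), -183)) = Add(40, Mul(-5, -183)) = Add(40, 915) = 955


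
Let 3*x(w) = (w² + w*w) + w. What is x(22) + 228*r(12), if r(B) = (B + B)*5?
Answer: 27690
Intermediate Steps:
x(w) = w/3 + 2*w²/3 (x(w) = ((w² + w*w) + w)/3 = ((w² + w²) + w)/3 = (2*w² + w)/3 = (w + 2*w²)/3 = w/3 + 2*w²/3)
r(B) = 10*B (r(B) = (2*B)*5 = 10*B)
x(22) + 228*r(12) = (⅓)*22*(1 + 2*22) + 228*(10*12) = (⅓)*22*(1 + 44) + 228*120 = (⅓)*22*45 + 27360 = 330 + 27360 = 27690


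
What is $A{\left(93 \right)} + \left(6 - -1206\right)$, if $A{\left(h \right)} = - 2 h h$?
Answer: $-16086$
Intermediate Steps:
$A{\left(h \right)} = - 2 h^{2}$
$A{\left(93 \right)} + \left(6 - -1206\right) = - 2 \cdot 93^{2} + \left(6 - -1206\right) = \left(-2\right) 8649 + \left(6 + 1206\right) = -17298 + 1212 = -16086$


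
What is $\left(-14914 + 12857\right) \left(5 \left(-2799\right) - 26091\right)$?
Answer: $82456902$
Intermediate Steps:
$\left(-14914 + 12857\right) \left(5 \left(-2799\right) - 26091\right) = - 2057 \left(-13995 - 26091\right) = \left(-2057\right) \left(-40086\right) = 82456902$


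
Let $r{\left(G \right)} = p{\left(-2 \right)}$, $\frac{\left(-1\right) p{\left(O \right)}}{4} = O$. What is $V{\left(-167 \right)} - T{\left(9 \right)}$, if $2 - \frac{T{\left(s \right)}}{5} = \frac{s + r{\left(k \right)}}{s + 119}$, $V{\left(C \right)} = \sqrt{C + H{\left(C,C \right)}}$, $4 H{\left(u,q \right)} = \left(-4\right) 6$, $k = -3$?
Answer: $- \frac{1195}{128} + i \sqrt{173} \approx -9.3359 + 13.153 i$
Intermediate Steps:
$H{\left(u,q \right)} = -6$ ($H{\left(u,q \right)} = \frac{\left(-4\right) 6}{4} = \frac{1}{4} \left(-24\right) = -6$)
$p{\left(O \right)} = - 4 O$
$V{\left(C \right)} = \sqrt{-6 + C}$ ($V{\left(C \right)} = \sqrt{C - 6} = \sqrt{-6 + C}$)
$r{\left(G \right)} = 8$ ($r{\left(G \right)} = \left(-4\right) \left(-2\right) = 8$)
$T{\left(s \right)} = 10 - \frac{5 \left(8 + s\right)}{119 + s}$ ($T{\left(s \right)} = 10 - 5 \frac{s + 8}{s + 119} = 10 - 5 \frac{8 + s}{119 + s} = 10 - \frac{5 \left(8 + s\right)}{119 + s}$)
$V{\left(-167 \right)} - T{\left(9 \right)} = \sqrt{-6 - 167} - \frac{5 \left(230 + 9\right)}{119 + 9} = \sqrt{-173} - 5 \cdot \frac{1}{128} \cdot 239 = i \sqrt{173} - 5 \cdot \frac{1}{128} \cdot 239 = i \sqrt{173} - \frac{1195}{128} = - \frac{1195}{128} + i \sqrt{173}$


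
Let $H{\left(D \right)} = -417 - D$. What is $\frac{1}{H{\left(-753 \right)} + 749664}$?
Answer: $\frac{1}{750000} \approx 1.3333 \cdot 10^{-6}$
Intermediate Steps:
$\frac{1}{H{\left(-753 \right)} + 749664} = \frac{1}{\left(-417 - -753\right) + 749664} = \frac{1}{\left(-417 + 753\right) + 749664} = \frac{1}{336 + 749664} = \frac{1}{750000}$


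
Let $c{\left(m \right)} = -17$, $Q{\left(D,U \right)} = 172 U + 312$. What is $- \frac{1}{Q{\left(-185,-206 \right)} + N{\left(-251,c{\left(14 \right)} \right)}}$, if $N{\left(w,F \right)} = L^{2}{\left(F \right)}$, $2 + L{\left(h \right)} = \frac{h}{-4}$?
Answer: $\frac{16}{561839} \approx 2.8478 \cdot 10^{-5}$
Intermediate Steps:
$Q{\left(D,U \right)} = 312 + 172 U$
$L{\left(h \right)} = -2 - \frac{h}{4}$ ($L{\left(h \right)} = -2 + \frac{h}{-4} = -2 + h \left(- \frac{1}{4}\right) = -2 - \frac{h}{4}$)
$N{\left(w,F \right)} = \left(-2 - \frac{F}{4}\right)^{2}$
$- \frac{1}{Q{\left(-185,-206 \right)} + N{\left(-251,c{\left(14 \right)} \right)}} = - \frac{1}{\left(312 + 172 \left(-206\right)\right) + \frac{\left(8 - 17\right)^{2}}{16}} = - \frac{1}{\left(312 - 35432\right) + \frac{\left(-9\right)^{2}}{16}} = - \frac{1}{-35120 + \frac{1}{16} \cdot 81} = - \frac{1}{-35120 + \frac{81}{16}} = - \frac{1}{- \frac{561839}{16}} = \left(-1\right) \left(- \frac{16}{561839}\right) = \frac{16}{561839}$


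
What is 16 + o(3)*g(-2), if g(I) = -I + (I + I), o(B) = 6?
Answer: 4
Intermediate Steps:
g(I) = I (g(I) = -I + 2*I = I)
16 + o(3)*g(-2) = 16 + 6*(-2) = 16 - 12 = 4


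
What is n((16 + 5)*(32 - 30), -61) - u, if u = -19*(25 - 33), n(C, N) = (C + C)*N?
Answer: -5276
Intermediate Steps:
n(C, N) = 2*C*N (n(C, N) = (2*C)*N = 2*C*N)
u = 152 (u = -19*(-8) = 152)
n((16 + 5)*(32 - 30), -61) - u = 2*((16 + 5)*(32 - 30))*(-61) - 1*152 = 2*(21*2)*(-61) - 152 = 2*42*(-61) - 152 = -5124 - 152 = -5276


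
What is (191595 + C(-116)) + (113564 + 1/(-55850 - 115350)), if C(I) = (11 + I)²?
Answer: 54130700799/171200 ≈ 3.1618e+5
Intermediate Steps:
(191595 + C(-116)) + (113564 + 1/(-55850 - 115350)) = (191595 + (11 - 116)²) + (113564 + 1/(-55850 - 115350)) = (191595 + (-105)²) + (113564 + 1/(-171200)) = (191595 + 11025) + (113564 - 1/171200) = 202620 + 19442156799/171200 = 54130700799/171200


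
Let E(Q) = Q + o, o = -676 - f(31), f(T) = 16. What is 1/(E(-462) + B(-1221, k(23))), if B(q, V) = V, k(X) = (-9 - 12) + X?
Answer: -1/1152 ≈ -0.00086806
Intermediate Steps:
k(X) = -21 + X
o = -692 (o = -676 - 1*16 = -676 - 16 = -692)
E(Q) = -692 + Q (E(Q) = Q - 692 = -692 + Q)
1/(E(-462) + B(-1221, k(23))) = 1/((-692 - 462) + (-21 + 23)) = 1/(-1154 + 2) = 1/(-1152) = -1/1152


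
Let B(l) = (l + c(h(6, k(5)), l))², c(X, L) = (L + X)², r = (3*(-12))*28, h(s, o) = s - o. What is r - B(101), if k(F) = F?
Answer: -110356033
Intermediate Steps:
r = -1008 (r = -36*28 = -1008)
B(l) = (l + (1 + l)²)² (B(l) = (l + (l + (6 - 1*5))²)² = (l + (l + (6 - 5))²)² = (l + (l + 1)²)² = (l + (1 + l)²)²)
r - B(101) = -1008 - (101 + (1 + 101)²)² = -1008 - (101 + 102²)² = -1008 - (101 + 10404)² = -1008 - 1*10505² = -1008 - 1*110355025 = -1008 - 110355025 = -110356033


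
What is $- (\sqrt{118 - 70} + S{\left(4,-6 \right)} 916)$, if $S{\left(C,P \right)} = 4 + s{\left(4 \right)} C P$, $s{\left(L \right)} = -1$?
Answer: $-25648 - 4 \sqrt{3} \approx -25655.0$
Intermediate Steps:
$S{\left(C,P \right)} = 4 - C P$
$- (\sqrt{118 - 70} + S{\left(4,-6 \right)} 916) = - (\sqrt{118 - 70} + \left(4 - 4 \left(-6\right)\right) 916) = - (\sqrt{48} + \left(4 + 24\right) 916) = - (4 \sqrt{3} + 28 \cdot 916) = - (4 \sqrt{3} + 25648) = - (25648 + 4 \sqrt{3}) = -25648 - 4 \sqrt{3}$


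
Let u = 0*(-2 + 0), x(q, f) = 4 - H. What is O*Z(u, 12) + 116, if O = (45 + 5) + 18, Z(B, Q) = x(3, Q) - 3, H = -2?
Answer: 320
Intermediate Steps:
x(q, f) = 6 (x(q, f) = 4 - 1*(-2) = 4 + 2 = 6)
u = 0 (u = 0*(-2) = 0)
Z(B, Q) = 3 (Z(B, Q) = 6 - 3 = 3)
O = 68 (O = 50 + 18 = 68)
O*Z(u, 12) + 116 = 68*3 + 116 = 204 + 116 = 320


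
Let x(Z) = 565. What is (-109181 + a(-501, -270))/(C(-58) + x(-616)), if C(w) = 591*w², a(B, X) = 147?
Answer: -109034/1988689 ≈ -0.054827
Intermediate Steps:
(-109181 + a(-501, -270))/(C(-58) + x(-616)) = (-109181 + 147)/(591*(-58)² + 565) = -109034/(591*3364 + 565) = -109034/(1988124 + 565) = -109034/1988689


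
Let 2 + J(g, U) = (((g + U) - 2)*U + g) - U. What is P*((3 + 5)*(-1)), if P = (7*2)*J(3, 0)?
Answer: -112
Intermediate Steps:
J(g, U) = -2 + g - U + U*(-2 + U + g) (J(g, U) = -2 + ((((g + U) - 2)*U + g) - U) = -2 + ((((U + g) - 2)*U + g) - U) = -2 + (((-2 + U + g)*U + g) - U) = -2 + ((U*(-2 + U + g) + g) - U) = -2 + ((g + U*(-2 + U + g)) - U) = -2 + (g - U + U*(-2 + U + g)) = -2 + g - U + U*(-2 + U + g))
P = 14 (P = (7*2)*(-2 + 3 + 0**2 - 3*0 + 0*3) = 14*(-2 + 3 + 0 + 0 + 0) = 14*1 = 14)
P*((3 + 5)*(-1)) = 14*((3 + 5)*(-1)) = 14*(8*(-1)) = 14*(-8) = -112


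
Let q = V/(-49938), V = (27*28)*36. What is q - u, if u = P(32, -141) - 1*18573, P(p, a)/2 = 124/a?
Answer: 3113948381/167649 ≈ 18574.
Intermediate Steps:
P(p, a) = 248/a (P(p, a) = 2*(124/a) = 248/a)
V = 27216 (V = 756*36 = 27216)
q = -648/1189 (q = 27216/(-49938) = 27216*(-1/49938) = -648/1189 ≈ -0.54500)
u = -2619041/141 (u = 248/(-141) - 1*18573 = 248*(-1/141) - 18573 = -248/141 - 18573 = -2619041/141 ≈ -18575.)
q - u = -648/1189 - 1*(-2619041/141) = -648/1189 + 2619041/141 = 3113948381/167649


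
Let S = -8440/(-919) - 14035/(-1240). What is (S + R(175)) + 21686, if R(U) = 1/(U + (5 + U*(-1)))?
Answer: 24736089837/1139560 ≈ 21707.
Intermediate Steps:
R(U) = 1/5 (R(U) = 1/(U + (5 - U)) = 1/5)
S = 4672753/227912 (S = -8440*(-1/919) - 14035*(-1/1240) = 8440/919 + 2807/248 = 4672753/227912 ≈ 20.502)
(S + R(175)) + 21686 = (4672753/227912 + 1/5) + 21686 = 23591677/1139560 + 21686 = 24736089837/1139560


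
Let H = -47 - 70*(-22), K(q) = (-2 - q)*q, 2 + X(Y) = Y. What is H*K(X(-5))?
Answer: -52255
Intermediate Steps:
X(Y) = -2 + Y
K(q) = q*(-2 - q)
H = 1493 (H = -47 + 1540 = 1493)
H*K(X(-5)) = 1493*(-(-2 - 5)*(2 + (-2 - 5))) = 1493*(-1*(-7)*(2 - 7)) = 1493*(-1*(-7)*(-5)) = 1493*(-35) = -52255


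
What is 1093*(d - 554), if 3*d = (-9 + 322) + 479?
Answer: -316970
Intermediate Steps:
d = 264 (d = ((-9 + 322) + 479)/3 = (313 + 479)/3 = (1/3)*792 = 264)
1093*(d - 554) = 1093*(264 - 554) = 1093*(-290) = -316970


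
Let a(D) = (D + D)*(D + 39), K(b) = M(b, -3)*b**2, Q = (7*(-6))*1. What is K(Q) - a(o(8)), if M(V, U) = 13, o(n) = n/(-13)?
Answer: 3883492/169 ≈ 22979.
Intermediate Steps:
o(n) = -n/13 (o(n) = n*(-1/13) = -n/13)
Q = -42 (Q = -42*1 = -42)
K(b) = 13*b**2
a(D) = 2*D*(39 + D) (a(D) = (2*D)*(39 + D) = 2*D*(39 + D))
K(Q) - a(o(8)) = 13*(-42)**2 - 2*(-1/13*8)*(39 - 1/13*8) = 13*1764 - 2*(-8)*(39 - 8/13)/13 = 22932 - 2*(-8)*499/(13*13) = 22932 - 1*(-7984/169) = 22932 + 7984/169 = 3883492/169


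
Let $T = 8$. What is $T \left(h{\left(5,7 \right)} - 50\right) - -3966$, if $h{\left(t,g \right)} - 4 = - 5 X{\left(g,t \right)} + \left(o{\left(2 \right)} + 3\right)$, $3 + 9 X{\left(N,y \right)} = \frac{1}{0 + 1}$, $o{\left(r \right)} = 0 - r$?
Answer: $\frac{32534}{9} \approx 3614.9$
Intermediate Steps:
$o{\left(r \right)} = - r$
$X{\left(N,y \right)} = - \frac{2}{9}$ ($X{\left(N,y \right)} = - \frac{1}{3} + \frac{1}{9 \left(0 + 1\right)} = - \frac{1}{3} + \frac{1}{9 \cdot 1} = - \frac{1}{3} + \frac{1}{9} \cdot 1 = - \frac{1}{3} + \frac{1}{9} = - \frac{2}{9}$)
$h{\left(t,g \right)} = \frac{55}{9}$ ($h{\left(t,g \right)} = 4 + \left(\left(-5\right) \left(- \frac{2}{9}\right) + \left(\left(-1\right) 2 + 3\right)\right) = 4 + \left(\frac{10}{9} + \left(-2 + 3\right)\right) = 4 + \left(\frac{10}{9} + 1\right) = 4 + \frac{19}{9} = \frac{55}{9}$)
$T \left(h{\left(5,7 \right)} - 50\right) - -3966 = 8 \left(\frac{55}{9} - 50\right) - -3966 = 8 \left(- \frac{395}{9}\right) + 3966 = - \frac{3160}{9} + 3966 = \frac{32534}{9}$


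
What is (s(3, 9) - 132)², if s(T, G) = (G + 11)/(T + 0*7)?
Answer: 141376/9 ≈ 15708.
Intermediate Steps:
s(T, G) = (11 + G)/T (s(T, G) = (11 + G)/(T + 0) = (11 + G)/T)
(s(3, 9) - 132)² = ((11 + 9)/3 - 132)² = ((⅓)*20 - 132)² = (20/3 - 132)² = (-376/3)² = 141376/9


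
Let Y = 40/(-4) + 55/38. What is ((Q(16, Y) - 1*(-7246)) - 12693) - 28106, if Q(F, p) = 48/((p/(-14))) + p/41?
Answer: -16949882087/506350 ≈ -33475.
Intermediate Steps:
Y = -325/38 (Y = 40*(-1/4) + 55*(1/38) = -10 + 55/38 = -325/38 ≈ -8.5526)
Q(F, p) = -672/p + p/41 (Q(F, p) = 48/((p*(-1/14))) + p*(1/41) = 48/((-p/14)) + p/41 = 48*(-14/p) + p/41 = -672/p + p/41)
((Q(16, Y) - 1*(-7246)) - 12693) - 28106 = (((-672/(-325/38) + (1/41)*(-325/38)) - 1*(-7246)) - 12693) - 28106 = (((-672*(-38/325) - 325/1558) + 7246) - 12693) - 28106 = (((25536/325 - 325/1558) + 7246) - 12693) - 28106 = ((39679463/506350 + 7246) - 12693) - 28106 = (3708691563/506350 - 12693) - 28106 = -2718408987/506350 - 28106 = -16949882087/506350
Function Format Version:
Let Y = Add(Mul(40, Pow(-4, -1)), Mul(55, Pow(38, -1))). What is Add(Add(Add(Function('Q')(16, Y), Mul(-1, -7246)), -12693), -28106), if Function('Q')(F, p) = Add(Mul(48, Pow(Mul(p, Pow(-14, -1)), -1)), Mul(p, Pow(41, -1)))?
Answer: Rational(-16949882087, 506350) ≈ -33475.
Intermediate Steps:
Y = Rational(-325, 38) (Y = Add(Mul(40, Rational(-1, 4)), Mul(55, Rational(1, 38))) = Add(-10, Rational(55, 38)) = Rational(-325, 38) ≈ -8.5526)
Function('Q')(F, p) = Add(Mul(-672, Pow(p, -1)), Mul(Rational(1, 41), p)) (Function('Q')(F, p) = Add(Mul(48, Pow(Mul(p, Rational(-1, 14)), -1)), Mul(p, Rational(1, 41))) = Add(Mul(48, Pow(Mul(Rational(-1, 14), p), -1)), Mul(Rational(1, 41), p)) = Add(Mul(48, Mul(-14, Pow(p, -1))), Mul(Rational(1, 41), p)) = Add(Mul(-672, Pow(p, -1)), Mul(Rational(1, 41), p)))
Add(Add(Add(Function('Q')(16, Y), Mul(-1, -7246)), -12693), -28106) = Add(Add(Add(Add(Mul(-672, Pow(Rational(-325, 38), -1)), Mul(Rational(1, 41), Rational(-325, 38))), Mul(-1, -7246)), -12693), -28106) = Add(Add(Add(Add(Mul(-672, Rational(-38, 325)), Rational(-325, 1558)), 7246), -12693), -28106) = Add(Add(Add(Add(Rational(25536, 325), Rational(-325, 1558)), 7246), -12693), -28106) = Add(Add(Add(Rational(39679463, 506350), 7246), -12693), -28106) = Add(Add(Rational(3708691563, 506350), -12693), -28106) = Add(Rational(-2718408987, 506350), -28106) = Rational(-16949882087, 506350)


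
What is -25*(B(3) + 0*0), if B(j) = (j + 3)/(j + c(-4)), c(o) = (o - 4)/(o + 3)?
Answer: -150/11 ≈ -13.636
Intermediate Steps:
c(o) = (-4 + o)/(3 + o)
B(j) = (3 + j)/(8 + j) (B(j) = (j + 3)/(j + (-4 - 4)/(3 - 4)) = (3 + j)/(j - 8/(-1)) = (3 + j)/(j - 1*(-8)) = (3 + j)/(j + 8) = (3 + j)/(8 + j))
-25*(B(3) + 0*0) = -25*((3 + 3)/(8 + 3) + 0*0) = -25*(6/11 + 0) = -25*6/11 = -150/11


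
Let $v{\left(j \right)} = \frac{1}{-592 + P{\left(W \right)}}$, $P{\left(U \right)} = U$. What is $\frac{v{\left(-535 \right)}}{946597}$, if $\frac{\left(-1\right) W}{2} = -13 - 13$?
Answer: $- \frac{1}{511162380} \approx -1.9563 \cdot 10^{-9}$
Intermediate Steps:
$W = 52$ ($W = - 2 \left(-13 - 13\right) = \left(-2\right) \left(-26\right) = 52$)
$v{\left(j \right)} = - \frac{1}{540}$ ($v{\left(j \right)} = \frac{1}{-592 + 52} = \frac{1}{-540} = - \frac{1}{540}$)
$\frac{v{\left(-535 \right)}}{946597} = - \frac{1}{540 \cdot 946597} = \left(- \frac{1}{540}\right) \frac{1}{946597} = - \frac{1}{511162380}$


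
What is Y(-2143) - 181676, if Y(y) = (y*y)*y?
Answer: -9841799883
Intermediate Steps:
Y(y) = y³ (Y(y) = y²*y = y³)
Y(-2143) - 181676 = (-2143)³ - 181676 = -9841618207 - 181676 = -9841799883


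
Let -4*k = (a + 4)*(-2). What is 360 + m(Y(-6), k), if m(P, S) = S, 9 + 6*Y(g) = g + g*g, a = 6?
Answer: 365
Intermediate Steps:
Y(g) = -3/2 + g/6 + g²/6 (Y(g) = -3/2 + (g + g*g)/6 = -3/2 + (g + g²)/6 = -3/2 + (g/6 + g²/6) = -3/2 + g/6 + g²/6)
k = 5 (k = -(6 + 4)*(-2)/4 = -5*(-2)/2 = -¼*(-20) = 5)
360 + m(Y(-6), k) = 360 + 5 = 365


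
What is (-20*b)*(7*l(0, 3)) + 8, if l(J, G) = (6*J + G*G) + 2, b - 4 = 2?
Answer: -9232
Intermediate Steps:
b = 6 (b = 4 + 2 = 6)
l(J, G) = 2 + G**2 + 6*J (l(J, G) = (6*J + G**2) + 2 = (G**2 + 6*J) + 2 = 2 + G**2 + 6*J)
(-20*b)*(7*l(0, 3)) + 8 = (-20*6)*(7*(2 + 3**2 + 6*0)) + 8 = -840*(2 + 9 + 0) + 8 = -840*11 + 8 = -120*77 + 8 = -9240 + 8 = -9232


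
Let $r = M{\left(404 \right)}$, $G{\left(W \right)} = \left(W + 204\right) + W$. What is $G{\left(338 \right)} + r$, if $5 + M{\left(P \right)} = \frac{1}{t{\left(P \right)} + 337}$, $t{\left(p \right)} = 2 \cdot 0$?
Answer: $\frac{294876}{337} \approx 875.0$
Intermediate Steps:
$t{\left(p \right)} = 0$
$G{\left(W \right)} = 204 + 2 W$ ($G{\left(W \right)} = \left(204 + W\right) + W = 204 + 2 W$)
$M{\left(P \right)} = - \frac{1684}{337}$ ($M{\left(P \right)} = -5 + \frac{1}{0 + 337} = -5 + \frac{1}{337} = - \frac{1684}{337}$)
$r = - \frac{1684}{337} \approx -4.997$
$G{\left(338 \right)} + r = \left(204 + 2 \cdot 338\right) - \frac{1684}{337} = \left(204 + 676\right) - \frac{1684}{337} = 880 - \frac{1684}{337} = \frac{294876}{337}$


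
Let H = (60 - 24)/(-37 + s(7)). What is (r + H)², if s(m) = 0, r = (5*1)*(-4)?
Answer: 602176/1369 ≈ 439.87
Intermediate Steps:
r = -20 (r = 5*(-4) = -20)
H = -36/37 (H = (60 - 24)/(-37 + 0) = 36/(-37) = 36*(-1/37) = -36/37 ≈ -0.97297)
(r + H)² = (-20 - 36/37)² = (-776/37)² = 602176/1369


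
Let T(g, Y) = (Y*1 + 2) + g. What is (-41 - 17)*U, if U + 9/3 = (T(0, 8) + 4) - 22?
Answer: 638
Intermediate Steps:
T(g, Y) = 2 + Y + g (T(g, Y) = (Y + 2) + g = (2 + Y) + g = 2 + Y + g)
U = -11 (U = -3 + (((2 + 8 + 0) + 4) - 22) = -3 + ((10 + 4) - 22) = -3 + (14 - 22) = -3 - 8 = -11)
(-41 - 17)*U = (-41 - 17)*(-11) = -58*(-11) = 638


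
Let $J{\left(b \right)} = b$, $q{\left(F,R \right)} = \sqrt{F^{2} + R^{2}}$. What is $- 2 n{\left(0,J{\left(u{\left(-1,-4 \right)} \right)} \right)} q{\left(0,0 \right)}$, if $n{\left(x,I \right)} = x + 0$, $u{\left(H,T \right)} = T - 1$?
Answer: $0$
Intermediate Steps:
$u{\left(H,T \right)} = -1 + T$
$n{\left(x,I \right)} = x$
$- 2 n{\left(0,J{\left(u{\left(-1,-4 \right)} \right)} \right)} q{\left(0,0 \right)} = \left(-2\right) 0 \sqrt{0^{2} + 0^{2}} = 0 \sqrt{0 + 0} = 0 \sqrt{0} = 0 \cdot 0 = 0$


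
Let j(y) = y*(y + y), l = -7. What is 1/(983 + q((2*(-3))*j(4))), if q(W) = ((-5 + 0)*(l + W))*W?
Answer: -1/190057 ≈ -5.2616e-6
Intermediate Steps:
j(y) = 2*y² (j(y) = y*(2*y) = 2*y²)
q(W) = W*(35 - 5*W) (q(W) = ((-5 + 0)*(-7 + W))*W = (-5*(-7 + W))*W = (35 - 5*W)*W = W*(35 - 5*W))
1/(983 + q((2*(-3))*j(4))) = 1/(983 + 5*((2*(-3))*(2*4²))*(7 - 2*(-3)*2*4²)) = 1/(983 + 5*(-12*16)*(7 - (-6)*2*16)) = 1/(983 + 5*(-6*32)*(7 - (-6)*32)) = 1/(983 + 5*(-192)*(7 - 1*(-192))) = 1/(983 + 5*(-192)*(7 + 192)) = 1/(983 + 5*(-192)*199) = 1/(983 - 191040) = 1/(-190057) = -1/190057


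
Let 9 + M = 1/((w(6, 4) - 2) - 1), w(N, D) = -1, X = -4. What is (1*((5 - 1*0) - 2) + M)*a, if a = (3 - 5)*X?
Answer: -50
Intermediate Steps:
M = -37/4 (M = -9 + 1/((-1 - 2) - 1) = -9 + 1/(-3 - 1) = -9 + 1/(-4) = -9 - ¼ = -37/4 ≈ -9.2500)
a = 8 (a = (3 - 5)*(-4) = -2*(-4) = 8)
(1*((5 - 1*0) - 2) + M)*a = (1*((5 - 1*0) - 2) - 37/4)*8 = (1*((5 + 0) - 2) - 37/4)*8 = (1*(5 - 2) - 37/4)*8 = (1*3 - 37/4)*8 = (3 - 37/4)*8 = -25/4*8 = -50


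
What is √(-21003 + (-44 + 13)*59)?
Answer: 4*I*√1427 ≈ 151.1*I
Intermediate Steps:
√(-21003 + (-44 + 13)*59) = √(-21003 - 31*59) = √(-21003 - 1829) = √(-22832) = 4*I*√1427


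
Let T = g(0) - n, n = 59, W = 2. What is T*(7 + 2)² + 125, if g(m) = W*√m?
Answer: -4654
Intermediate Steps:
g(m) = 2*√m
T = -59 (T = 2*√0 - 1*59 = 2*0 - 59 = 0 - 59 = -59)
T*(7 + 2)² + 125 = -59*(7 + 2)² + 125 = -59*9² + 125 = -59*81 + 125 = -4779 + 125 = -4654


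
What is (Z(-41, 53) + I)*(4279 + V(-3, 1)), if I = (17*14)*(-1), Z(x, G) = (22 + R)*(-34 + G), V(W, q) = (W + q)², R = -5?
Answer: 364055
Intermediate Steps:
Z(x, G) = -578 + 17*G (Z(x, G) = (22 - 5)*(-34 + G) = 17*(-34 + G) = -578 + 17*G)
I = -238 (I = 238*(-1) = -238)
(Z(-41, 53) + I)*(4279 + V(-3, 1)) = ((-578 + 17*53) - 238)*(4279 + (-3 + 1)²) = ((-578 + 901) - 238)*(4279 + (-2)²) = (323 - 238)*(4279 + 4) = 85*4283 = 364055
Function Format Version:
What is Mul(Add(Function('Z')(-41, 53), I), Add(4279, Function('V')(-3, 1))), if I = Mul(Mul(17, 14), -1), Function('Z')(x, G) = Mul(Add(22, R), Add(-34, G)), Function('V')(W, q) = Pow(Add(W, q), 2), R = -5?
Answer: 364055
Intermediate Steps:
Function('Z')(x, G) = Add(-578, Mul(17, G)) (Function('Z')(x, G) = Mul(Add(22, -5), Add(-34, G)) = Mul(17, Add(-34, G)) = Add(-578, Mul(17, G)))
I = -238 (I = Mul(238, -1) = -238)
Mul(Add(Function('Z')(-41, 53), I), Add(4279, Function('V')(-3, 1))) = Mul(Add(Add(-578, Mul(17, 53)), -238), Add(4279, Pow(Add(-3, 1), 2))) = Mul(Add(Add(-578, 901), -238), Add(4279, Pow(-2, 2))) = Mul(Add(323, -238), Add(4279, 4)) = Mul(85, 4283) = 364055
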